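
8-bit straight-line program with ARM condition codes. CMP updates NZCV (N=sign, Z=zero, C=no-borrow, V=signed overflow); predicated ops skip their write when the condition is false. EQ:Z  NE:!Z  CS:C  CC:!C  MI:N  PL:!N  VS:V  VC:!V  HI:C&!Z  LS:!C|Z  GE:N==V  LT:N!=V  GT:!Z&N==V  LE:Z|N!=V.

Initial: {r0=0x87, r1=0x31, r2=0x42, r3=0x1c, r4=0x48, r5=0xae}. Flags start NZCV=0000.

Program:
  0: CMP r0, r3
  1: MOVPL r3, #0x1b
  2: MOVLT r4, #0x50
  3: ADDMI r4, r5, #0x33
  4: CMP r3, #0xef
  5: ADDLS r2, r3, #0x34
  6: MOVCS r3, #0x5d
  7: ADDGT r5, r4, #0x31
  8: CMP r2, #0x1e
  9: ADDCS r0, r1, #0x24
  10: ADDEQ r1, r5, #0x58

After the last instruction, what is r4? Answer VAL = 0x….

[0] flags=0011 → (cmp)
[1] flags=0011 PL?T → r3=0x1b
[2] flags=0011 LT?T → r4=0x50
[3] flags=0011 MI?F → skip
[4] flags=0000 → (cmp)
[5] flags=0000 LS?T → r2=0x4f
[6] flags=0000 CS?F → skip
[7] flags=0000 GT?T → r5=0x81
[8] flags=0010 → (cmp)
[9] flags=0010 CS?T → r0=0x55
[10] flags=0010 EQ?F → skip

VAL = 0x50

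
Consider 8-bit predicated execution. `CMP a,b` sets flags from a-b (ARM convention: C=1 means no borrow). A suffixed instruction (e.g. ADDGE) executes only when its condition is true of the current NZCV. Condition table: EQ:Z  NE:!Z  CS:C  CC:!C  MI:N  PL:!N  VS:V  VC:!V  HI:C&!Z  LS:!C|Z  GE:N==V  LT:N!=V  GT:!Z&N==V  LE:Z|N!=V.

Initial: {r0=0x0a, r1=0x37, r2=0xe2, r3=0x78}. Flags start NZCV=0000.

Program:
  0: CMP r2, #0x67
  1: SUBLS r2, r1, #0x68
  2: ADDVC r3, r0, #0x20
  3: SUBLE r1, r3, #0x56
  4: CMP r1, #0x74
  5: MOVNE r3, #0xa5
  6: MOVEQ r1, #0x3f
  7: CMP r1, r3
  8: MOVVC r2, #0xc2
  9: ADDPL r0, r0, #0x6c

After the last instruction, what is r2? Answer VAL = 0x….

0: ✓ CMP  NZCV=0011
1: · SUBLS
2: · ADDVC
3: ✓ SUBLE  r1←0x22
4: ✓ CMP  NZCV=1000
5: ✓ MOVNE  r3←0xa5
6: · MOVEQ
7: ✓ CMP  NZCV=0000
8: ✓ MOVVC  r2←0xc2
9: ✓ ADDPL  r0←0x76

VAL = 0xc2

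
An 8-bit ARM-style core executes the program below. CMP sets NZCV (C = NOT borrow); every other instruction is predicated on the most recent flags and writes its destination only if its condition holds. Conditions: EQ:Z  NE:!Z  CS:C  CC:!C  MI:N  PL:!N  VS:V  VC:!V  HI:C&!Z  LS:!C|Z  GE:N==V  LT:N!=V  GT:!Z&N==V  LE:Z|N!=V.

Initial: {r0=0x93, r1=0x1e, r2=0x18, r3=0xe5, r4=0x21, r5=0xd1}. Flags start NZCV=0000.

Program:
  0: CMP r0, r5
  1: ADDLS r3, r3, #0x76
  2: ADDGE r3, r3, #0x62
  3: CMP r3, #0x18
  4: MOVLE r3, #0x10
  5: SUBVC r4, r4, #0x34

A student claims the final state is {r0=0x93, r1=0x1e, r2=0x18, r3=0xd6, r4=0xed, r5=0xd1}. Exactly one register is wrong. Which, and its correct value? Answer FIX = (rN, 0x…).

FIX = (r3, 0x5b)

[0] flags=1000 → (cmp)
[1] flags=1000 LS?T → r3=0x5b
[2] flags=1000 GE?F → skip
[3] flags=0010 → (cmp)
[4] flags=0010 LE?F → skip
[5] flags=0010 VC?T → r4=0xed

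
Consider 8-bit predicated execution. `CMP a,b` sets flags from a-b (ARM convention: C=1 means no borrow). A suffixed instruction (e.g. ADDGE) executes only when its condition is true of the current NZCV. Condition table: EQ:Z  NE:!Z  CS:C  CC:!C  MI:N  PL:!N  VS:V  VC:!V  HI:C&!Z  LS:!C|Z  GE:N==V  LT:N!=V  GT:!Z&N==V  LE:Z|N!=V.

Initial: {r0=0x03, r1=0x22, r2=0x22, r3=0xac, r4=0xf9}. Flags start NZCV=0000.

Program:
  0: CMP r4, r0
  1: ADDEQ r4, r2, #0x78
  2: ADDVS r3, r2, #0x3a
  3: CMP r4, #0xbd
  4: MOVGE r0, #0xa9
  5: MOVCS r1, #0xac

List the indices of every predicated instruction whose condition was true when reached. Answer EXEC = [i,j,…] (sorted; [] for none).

EXEC = [4,5]

0: ✓ CMP  NZCV=1010
1: · ADDEQ
2: · ADDVS
3: ✓ CMP  NZCV=0010
4: ✓ MOVGE  r0←0xa9
5: ✓ MOVCS  r1←0xac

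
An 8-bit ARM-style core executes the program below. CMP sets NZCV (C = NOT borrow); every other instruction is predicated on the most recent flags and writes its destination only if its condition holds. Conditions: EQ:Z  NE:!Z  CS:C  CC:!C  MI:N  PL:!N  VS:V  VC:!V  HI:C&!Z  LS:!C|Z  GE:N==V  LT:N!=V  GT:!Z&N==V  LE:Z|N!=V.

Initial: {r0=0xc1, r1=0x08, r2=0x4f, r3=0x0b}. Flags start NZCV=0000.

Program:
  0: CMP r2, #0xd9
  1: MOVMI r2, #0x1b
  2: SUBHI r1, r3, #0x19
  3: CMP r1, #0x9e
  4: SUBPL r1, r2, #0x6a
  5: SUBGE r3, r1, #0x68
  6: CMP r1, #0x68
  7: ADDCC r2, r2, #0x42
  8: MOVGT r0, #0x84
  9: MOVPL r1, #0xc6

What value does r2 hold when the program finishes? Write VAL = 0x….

VAL = 0x4f

0: ✓ CMP  NZCV=0000
1: · MOVMI
2: · SUBHI
3: ✓ CMP  NZCV=0000
4: ✓ SUBPL  r1←0xe5
5: ✓ SUBGE  r3←0x7d
6: ✓ CMP  NZCV=0011
7: · ADDCC
8: · MOVGT
9: ✓ MOVPL  r1←0xc6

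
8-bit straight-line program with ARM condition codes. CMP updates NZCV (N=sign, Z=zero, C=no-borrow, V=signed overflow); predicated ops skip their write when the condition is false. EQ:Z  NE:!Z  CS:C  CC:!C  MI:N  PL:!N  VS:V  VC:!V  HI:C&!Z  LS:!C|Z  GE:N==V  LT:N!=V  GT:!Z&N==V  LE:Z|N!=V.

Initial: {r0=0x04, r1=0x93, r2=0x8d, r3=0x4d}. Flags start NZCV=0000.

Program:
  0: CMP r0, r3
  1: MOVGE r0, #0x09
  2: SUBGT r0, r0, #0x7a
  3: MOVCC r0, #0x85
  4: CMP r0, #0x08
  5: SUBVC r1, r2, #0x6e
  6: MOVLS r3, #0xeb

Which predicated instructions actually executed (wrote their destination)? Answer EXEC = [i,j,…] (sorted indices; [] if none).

EXEC = [3]

0: ✓ CMP  NZCV=1000
1: · MOVGE
2: · SUBGT
3: ✓ MOVCC  r0←0x85
4: ✓ CMP  NZCV=0011
5: · SUBVC
6: · MOVLS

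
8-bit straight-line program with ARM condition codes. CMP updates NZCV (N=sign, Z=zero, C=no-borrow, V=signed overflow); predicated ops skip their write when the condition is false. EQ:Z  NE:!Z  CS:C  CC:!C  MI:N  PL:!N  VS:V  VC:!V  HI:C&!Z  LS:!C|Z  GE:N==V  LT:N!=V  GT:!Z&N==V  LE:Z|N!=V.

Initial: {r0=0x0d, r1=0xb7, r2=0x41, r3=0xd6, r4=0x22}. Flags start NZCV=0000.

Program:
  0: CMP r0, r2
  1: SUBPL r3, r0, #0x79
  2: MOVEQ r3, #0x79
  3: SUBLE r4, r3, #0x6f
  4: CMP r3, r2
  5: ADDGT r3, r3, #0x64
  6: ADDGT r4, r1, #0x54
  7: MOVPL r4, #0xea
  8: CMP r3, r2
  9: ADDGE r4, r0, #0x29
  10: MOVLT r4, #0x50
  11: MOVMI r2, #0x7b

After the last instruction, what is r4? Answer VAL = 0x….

VAL = 0x50

[0] flags=1000 → (cmp)
[1] flags=1000 PL?F → skip
[2] flags=1000 EQ?F → skip
[3] flags=1000 LE?T → r4=0x67
[4] flags=1010 → (cmp)
[5] flags=1010 GT?F → skip
[6] flags=1010 GT?F → skip
[7] flags=1010 PL?F → skip
[8] flags=1010 → (cmp)
[9] flags=1010 GE?F → skip
[10] flags=1010 LT?T → r4=0x50
[11] flags=1010 MI?T → r2=0x7b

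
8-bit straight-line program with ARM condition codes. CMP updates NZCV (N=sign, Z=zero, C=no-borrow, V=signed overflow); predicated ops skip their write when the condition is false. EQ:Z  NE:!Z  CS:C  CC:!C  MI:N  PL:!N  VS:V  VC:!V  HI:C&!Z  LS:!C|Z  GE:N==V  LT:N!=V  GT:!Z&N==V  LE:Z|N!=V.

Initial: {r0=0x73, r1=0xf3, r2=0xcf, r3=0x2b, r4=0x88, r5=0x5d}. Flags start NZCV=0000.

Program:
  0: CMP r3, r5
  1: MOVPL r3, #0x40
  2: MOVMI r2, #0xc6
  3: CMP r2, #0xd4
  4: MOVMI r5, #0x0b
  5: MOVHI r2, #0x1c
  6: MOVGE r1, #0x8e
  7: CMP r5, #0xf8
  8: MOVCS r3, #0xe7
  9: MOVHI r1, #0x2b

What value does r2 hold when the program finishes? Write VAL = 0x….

VAL = 0xc6

0: ✓ CMP  NZCV=1000
1: · MOVPL
2: ✓ MOVMI  r2←0xc6
3: ✓ CMP  NZCV=1000
4: ✓ MOVMI  r5←0x0b
5: · MOVHI
6: · MOVGE
7: ✓ CMP  NZCV=0000
8: · MOVCS
9: · MOVHI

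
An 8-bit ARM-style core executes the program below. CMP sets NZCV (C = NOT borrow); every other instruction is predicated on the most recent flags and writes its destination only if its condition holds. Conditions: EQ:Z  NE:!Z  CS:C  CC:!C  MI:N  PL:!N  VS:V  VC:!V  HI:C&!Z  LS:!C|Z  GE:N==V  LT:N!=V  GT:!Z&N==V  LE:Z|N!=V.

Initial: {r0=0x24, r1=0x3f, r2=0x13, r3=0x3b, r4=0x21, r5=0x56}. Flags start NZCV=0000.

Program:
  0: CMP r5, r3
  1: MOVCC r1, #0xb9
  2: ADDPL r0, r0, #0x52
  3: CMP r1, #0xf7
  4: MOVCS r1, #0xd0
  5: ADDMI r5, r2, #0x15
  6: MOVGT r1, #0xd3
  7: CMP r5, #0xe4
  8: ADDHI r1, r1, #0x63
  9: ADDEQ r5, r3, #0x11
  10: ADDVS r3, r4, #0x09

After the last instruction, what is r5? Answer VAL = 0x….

0: ✓ CMP  NZCV=0010
1: · MOVCC
2: ✓ ADDPL  r0←0x76
3: ✓ CMP  NZCV=0000
4: · MOVCS
5: · ADDMI
6: ✓ MOVGT  r1←0xd3
7: ✓ CMP  NZCV=0000
8: · ADDHI
9: · ADDEQ
10: · ADDVS

VAL = 0x56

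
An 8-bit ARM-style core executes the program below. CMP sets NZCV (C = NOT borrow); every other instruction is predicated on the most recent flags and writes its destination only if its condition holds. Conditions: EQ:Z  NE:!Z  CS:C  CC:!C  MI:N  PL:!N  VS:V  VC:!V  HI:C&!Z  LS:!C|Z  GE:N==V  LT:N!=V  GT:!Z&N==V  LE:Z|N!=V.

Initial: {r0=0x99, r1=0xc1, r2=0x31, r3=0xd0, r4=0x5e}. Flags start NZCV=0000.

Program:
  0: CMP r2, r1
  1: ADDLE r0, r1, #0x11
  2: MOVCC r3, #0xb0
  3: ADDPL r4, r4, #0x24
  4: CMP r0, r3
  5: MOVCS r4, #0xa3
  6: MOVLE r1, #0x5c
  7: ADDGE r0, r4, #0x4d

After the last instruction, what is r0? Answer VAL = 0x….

0: ✓ CMP  NZCV=0000
1: · ADDLE
2: ✓ MOVCC  r3←0xb0
3: ✓ ADDPL  r4←0x82
4: ✓ CMP  NZCV=1000
5: · MOVCS
6: ✓ MOVLE  r1←0x5c
7: · ADDGE

VAL = 0x99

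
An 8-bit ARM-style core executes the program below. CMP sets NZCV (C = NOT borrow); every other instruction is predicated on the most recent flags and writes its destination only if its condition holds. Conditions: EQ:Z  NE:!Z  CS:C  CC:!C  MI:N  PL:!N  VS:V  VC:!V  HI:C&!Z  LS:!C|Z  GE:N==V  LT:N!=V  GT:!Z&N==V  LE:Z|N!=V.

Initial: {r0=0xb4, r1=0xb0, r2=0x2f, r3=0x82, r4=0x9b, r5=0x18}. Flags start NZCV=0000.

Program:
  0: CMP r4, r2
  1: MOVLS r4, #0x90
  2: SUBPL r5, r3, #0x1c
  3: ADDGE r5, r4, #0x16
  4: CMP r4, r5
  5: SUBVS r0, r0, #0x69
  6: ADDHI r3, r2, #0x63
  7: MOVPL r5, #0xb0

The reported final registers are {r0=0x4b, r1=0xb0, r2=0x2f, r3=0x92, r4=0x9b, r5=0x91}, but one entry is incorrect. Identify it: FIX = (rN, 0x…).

FIX = (r5, 0xb0)

0: ✓ CMP  NZCV=0011
1: · MOVLS
2: ✓ SUBPL  r5←0x66
3: · ADDGE
4: ✓ CMP  NZCV=0011
5: ✓ SUBVS  r0←0x4b
6: ✓ ADDHI  r3←0x92
7: ✓ MOVPL  r5←0xb0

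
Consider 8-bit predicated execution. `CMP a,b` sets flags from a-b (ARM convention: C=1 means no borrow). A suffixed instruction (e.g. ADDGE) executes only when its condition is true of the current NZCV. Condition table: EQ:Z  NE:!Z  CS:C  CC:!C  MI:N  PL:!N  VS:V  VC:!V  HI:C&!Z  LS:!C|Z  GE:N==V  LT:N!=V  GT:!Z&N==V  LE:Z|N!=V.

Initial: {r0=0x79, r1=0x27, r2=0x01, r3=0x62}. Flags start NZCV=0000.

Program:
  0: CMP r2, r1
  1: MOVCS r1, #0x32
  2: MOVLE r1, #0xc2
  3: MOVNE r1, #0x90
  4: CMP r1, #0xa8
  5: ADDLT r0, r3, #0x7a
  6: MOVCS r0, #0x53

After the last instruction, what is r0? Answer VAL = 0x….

0: ✓ CMP  NZCV=1000
1: · MOVCS
2: ✓ MOVLE  r1←0xc2
3: ✓ MOVNE  r1←0x90
4: ✓ CMP  NZCV=1000
5: ✓ ADDLT  r0←0xdc
6: · MOVCS

VAL = 0xdc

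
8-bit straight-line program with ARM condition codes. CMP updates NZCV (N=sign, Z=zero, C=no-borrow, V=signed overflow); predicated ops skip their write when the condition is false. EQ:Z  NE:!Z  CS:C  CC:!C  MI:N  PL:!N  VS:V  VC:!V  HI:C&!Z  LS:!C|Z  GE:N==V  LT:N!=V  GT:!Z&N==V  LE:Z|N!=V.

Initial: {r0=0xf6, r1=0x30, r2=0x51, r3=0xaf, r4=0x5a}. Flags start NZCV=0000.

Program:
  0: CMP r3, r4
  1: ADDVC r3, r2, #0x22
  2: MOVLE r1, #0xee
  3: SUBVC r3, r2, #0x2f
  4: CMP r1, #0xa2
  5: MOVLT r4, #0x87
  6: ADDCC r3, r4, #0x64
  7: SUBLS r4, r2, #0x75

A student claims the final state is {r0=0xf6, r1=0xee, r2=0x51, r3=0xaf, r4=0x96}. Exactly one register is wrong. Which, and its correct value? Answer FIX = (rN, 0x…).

FIX = (r4, 0x5a)

[0] flags=0011 → (cmp)
[1] flags=0011 VC?F → skip
[2] flags=0011 LE?T → r1=0xee
[3] flags=0011 VC?F → skip
[4] flags=0010 → (cmp)
[5] flags=0010 LT?F → skip
[6] flags=0010 CC?F → skip
[7] flags=0010 LS?F → skip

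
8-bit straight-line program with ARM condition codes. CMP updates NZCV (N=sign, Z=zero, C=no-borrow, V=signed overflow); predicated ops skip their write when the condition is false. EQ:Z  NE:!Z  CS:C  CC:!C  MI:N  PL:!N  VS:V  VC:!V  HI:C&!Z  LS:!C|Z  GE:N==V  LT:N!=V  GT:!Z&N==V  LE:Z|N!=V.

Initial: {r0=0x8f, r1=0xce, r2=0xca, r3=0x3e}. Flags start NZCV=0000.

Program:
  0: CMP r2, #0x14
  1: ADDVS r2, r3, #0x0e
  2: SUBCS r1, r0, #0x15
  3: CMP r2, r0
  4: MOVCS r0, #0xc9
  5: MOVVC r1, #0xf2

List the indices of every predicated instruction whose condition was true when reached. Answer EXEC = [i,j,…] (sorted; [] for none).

EXEC = [2,4,5]

[0] flags=1010 → (cmp)
[1] flags=1010 VS?F → skip
[2] flags=1010 CS?T → r1=0x7a
[3] flags=0010 → (cmp)
[4] flags=0010 CS?T → r0=0xc9
[5] flags=0010 VC?T → r1=0xf2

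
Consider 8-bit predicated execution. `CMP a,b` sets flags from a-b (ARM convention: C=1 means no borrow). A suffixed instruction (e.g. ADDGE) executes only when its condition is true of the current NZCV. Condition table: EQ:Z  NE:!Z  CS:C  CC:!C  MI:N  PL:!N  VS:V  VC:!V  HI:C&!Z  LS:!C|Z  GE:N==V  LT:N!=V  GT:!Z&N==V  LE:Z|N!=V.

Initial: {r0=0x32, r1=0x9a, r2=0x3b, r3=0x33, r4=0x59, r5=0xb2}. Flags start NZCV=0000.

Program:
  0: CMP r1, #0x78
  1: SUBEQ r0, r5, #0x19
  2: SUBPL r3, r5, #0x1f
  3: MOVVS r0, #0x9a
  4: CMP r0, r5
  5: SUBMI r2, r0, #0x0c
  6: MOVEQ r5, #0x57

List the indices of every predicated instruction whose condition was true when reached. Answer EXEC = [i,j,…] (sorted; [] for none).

0: ✓ CMP  NZCV=0011
1: · SUBEQ
2: ✓ SUBPL  r3←0x93
3: ✓ MOVVS  r0←0x9a
4: ✓ CMP  NZCV=1000
5: ✓ SUBMI  r2←0x8e
6: · MOVEQ

EXEC = [2,3,5]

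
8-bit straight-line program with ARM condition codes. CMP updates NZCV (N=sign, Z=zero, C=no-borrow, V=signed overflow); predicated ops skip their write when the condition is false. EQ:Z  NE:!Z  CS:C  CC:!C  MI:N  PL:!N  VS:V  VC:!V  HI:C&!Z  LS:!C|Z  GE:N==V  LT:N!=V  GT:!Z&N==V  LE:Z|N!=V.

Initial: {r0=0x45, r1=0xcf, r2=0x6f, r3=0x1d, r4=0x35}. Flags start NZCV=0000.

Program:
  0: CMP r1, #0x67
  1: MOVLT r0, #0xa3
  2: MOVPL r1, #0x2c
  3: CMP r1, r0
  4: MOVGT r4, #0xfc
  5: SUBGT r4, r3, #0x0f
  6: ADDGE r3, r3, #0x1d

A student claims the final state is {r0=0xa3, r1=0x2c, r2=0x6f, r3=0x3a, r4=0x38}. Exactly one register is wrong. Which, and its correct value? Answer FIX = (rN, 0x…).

0: ✓ CMP  NZCV=0011
1: ✓ MOVLT  r0←0xa3
2: ✓ MOVPL  r1←0x2c
3: ✓ CMP  NZCV=1001
4: ✓ MOVGT  r4←0xfc
5: ✓ SUBGT  r4←0x0e
6: ✓ ADDGE  r3←0x3a

FIX = (r4, 0x0e)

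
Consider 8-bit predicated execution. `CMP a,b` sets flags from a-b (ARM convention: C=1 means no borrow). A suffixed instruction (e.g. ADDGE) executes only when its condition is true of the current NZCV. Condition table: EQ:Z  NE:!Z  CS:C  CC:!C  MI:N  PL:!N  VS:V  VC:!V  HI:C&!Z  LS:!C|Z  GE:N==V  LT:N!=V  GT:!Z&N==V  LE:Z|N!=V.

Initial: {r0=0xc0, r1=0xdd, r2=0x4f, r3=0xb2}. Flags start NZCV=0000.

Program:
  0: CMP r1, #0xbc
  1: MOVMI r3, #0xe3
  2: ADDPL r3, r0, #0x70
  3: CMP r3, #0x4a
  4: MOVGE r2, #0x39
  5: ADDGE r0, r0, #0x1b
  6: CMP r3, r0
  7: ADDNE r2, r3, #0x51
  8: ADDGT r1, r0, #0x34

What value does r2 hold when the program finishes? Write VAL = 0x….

[0] flags=0010 → (cmp)
[1] flags=0010 MI?F → skip
[2] flags=0010 PL?T → r3=0x30
[3] flags=1000 → (cmp)
[4] flags=1000 GE?F → skip
[5] flags=1000 GE?F → skip
[6] flags=0000 → (cmp)
[7] flags=0000 NE?T → r2=0x81
[8] flags=0000 GT?T → r1=0xf4

VAL = 0x81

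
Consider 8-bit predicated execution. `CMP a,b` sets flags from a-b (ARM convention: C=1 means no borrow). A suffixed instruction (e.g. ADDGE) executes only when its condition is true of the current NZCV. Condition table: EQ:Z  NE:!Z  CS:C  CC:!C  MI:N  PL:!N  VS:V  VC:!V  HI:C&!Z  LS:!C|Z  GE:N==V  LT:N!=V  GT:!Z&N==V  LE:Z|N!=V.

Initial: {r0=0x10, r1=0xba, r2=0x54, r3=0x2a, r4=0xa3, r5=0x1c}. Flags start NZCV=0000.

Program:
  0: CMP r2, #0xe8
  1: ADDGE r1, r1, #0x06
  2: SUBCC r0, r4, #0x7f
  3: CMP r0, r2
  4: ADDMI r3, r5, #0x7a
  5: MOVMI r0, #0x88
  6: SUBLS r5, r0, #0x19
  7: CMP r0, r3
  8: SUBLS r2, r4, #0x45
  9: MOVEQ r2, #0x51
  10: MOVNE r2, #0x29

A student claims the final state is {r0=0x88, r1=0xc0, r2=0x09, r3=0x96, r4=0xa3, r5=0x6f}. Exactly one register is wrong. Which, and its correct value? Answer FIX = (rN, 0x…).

FIX = (r2, 0x29)

[0] flags=0000 → (cmp)
[1] flags=0000 GE?T → r1=0xc0
[2] flags=0000 CC?T → r0=0x24
[3] flags=1000 → (cmp)
[4] flags=1000 MI?T → r3=0x96
[5] flags=1000 MI?T → r0=0x88
[6] flags=1000 LS?T → r5=0x6f
[7] flags=1000 → (cmp)
[8] flags=1000 LS?T → r2=0x5e
[9] flags=1000 EQ?F → skip
[10] flags=1000 NE?T → r2=0x29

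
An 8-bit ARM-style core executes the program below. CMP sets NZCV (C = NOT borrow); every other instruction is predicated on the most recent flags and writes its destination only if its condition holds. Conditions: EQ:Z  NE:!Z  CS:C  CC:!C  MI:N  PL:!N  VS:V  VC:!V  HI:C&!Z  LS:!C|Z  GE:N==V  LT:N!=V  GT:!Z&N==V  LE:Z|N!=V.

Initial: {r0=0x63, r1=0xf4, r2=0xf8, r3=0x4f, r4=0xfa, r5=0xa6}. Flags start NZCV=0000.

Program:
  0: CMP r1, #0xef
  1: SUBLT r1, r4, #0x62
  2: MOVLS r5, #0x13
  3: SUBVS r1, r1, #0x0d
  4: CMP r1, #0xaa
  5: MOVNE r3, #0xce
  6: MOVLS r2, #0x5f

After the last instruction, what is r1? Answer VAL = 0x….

[0] flags=0010 → (cmp)
[1] flags=0010 LT?F → skip
[2] flags=0010 LS?F → skip
[3] flags=0010 VS?F → skip
[4] flags=0010 → (cmp)
[5] flags=0010 NE?T → r3=0xce
[6] flags=0010 LS?F → skip

VAL = 0xf4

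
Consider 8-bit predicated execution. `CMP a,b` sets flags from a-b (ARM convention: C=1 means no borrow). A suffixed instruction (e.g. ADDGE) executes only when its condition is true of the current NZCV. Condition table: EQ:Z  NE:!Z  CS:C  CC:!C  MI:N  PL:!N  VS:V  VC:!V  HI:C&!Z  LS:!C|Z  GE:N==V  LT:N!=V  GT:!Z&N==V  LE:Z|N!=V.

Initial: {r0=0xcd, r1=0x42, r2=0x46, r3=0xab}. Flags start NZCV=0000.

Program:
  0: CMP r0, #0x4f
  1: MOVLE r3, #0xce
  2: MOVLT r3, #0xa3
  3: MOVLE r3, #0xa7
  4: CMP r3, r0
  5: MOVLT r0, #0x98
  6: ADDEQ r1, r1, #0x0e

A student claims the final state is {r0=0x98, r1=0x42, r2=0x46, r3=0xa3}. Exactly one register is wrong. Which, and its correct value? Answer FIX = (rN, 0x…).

0: ✓ CMP  NZCV=0011
1: ✓ MOVLE  r3←0xce
2: ✓ MOVLT  r3←0xa3
3: ✓ MOVLE  r3←0xa7
4: ✓ CMP  NZCV=1000
5: ✓ MOVLT  r0←0x98
6: · ADDEQ

FIX = (r3, 0xa7)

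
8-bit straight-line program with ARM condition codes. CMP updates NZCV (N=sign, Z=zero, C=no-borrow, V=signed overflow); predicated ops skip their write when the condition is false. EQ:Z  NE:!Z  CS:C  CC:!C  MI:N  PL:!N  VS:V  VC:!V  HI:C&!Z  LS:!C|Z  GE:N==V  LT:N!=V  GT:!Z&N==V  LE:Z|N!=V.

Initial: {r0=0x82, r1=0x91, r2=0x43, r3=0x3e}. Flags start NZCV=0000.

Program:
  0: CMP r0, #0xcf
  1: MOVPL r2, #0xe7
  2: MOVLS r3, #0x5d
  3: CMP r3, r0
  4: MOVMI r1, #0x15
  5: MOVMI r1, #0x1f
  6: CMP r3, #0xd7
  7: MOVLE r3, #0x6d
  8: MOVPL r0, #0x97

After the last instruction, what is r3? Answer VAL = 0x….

[0] flags=1000 → (cmp)
[1] flags=1000 PL?F → skip
[2] flags=1000 LS?T → r3=0x5d
[3] flags=1001 → (cmp)
[4] flags=1001 MI?T → r1=0x15
[5] flags=1001 MI?T → r1=0x1f
[6] flags=1001 → (cmp)
[7] flags=1001 LE?F → skip
[8] flags=1001 PL?F → skip

VAL = 0x5d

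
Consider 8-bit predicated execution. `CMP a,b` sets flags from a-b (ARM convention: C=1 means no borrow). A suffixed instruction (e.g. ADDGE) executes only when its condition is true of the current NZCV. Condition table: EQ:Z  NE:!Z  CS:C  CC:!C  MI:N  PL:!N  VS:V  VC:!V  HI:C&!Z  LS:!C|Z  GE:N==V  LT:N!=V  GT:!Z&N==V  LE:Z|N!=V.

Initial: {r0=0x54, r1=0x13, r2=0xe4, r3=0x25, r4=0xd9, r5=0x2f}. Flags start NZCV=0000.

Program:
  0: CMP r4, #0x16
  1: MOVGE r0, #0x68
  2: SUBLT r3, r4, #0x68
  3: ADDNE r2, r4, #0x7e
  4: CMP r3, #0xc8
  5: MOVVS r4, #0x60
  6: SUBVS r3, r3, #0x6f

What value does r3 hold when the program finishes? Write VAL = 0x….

VAL = 0x02

0: ✓ CMP  NZCV=1010
1: · MOVGE
2: ✓ SUBLT  r3←0x71
3: ✓ ADDNE  r2←0x57
4: ✓ CMP  NZCV=1001
5: ✓ MOVVS  r4←0x60
6: ✓ SUBVS  r3←0x02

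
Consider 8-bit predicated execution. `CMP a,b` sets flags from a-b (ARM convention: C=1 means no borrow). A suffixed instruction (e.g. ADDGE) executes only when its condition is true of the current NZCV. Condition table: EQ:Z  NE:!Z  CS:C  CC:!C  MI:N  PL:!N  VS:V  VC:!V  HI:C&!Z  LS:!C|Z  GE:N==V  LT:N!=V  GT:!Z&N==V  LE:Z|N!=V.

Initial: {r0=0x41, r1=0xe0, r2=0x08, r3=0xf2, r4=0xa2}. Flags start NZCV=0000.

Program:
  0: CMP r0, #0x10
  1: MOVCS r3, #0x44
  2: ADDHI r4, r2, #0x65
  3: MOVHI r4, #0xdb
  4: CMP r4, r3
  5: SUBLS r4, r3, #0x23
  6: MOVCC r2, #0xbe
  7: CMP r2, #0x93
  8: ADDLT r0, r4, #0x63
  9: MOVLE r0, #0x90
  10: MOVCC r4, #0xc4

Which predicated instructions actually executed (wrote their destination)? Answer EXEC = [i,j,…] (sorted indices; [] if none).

EXEC = [1,2,3,10]

0: ✓ CMP  NZCV=0010
1: ✓ MOVCS  r3←0x44
2: ✓ ADDHI  r4←0x6d
3: ✓ MOVHI  r4←0xdb
4: ✓ CMP  NZCV=1010
5: · SUBLS
6: · MOVCC
7: ✓ CMP  NZCV=0000
8: · ADDLT
9: · MOVLE
10: ✓ MOVCC  r4←0xc4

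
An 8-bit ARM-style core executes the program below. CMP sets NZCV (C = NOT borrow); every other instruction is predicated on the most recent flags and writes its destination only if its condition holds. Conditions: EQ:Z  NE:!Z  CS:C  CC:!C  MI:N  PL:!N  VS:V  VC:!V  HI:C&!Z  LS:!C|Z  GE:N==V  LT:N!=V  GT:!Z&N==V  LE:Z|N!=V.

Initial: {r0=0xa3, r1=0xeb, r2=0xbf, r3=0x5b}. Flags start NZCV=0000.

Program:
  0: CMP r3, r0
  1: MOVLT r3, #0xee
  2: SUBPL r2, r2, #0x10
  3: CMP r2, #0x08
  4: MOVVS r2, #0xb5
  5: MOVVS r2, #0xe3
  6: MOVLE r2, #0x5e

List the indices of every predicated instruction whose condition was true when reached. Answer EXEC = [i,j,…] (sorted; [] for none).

[0] flags=1001 → (cmp)
[1] flags=1001 LT?F → skip
[2] flags=1001 PL?F → skip
[3] flags=1010 → (cmp)
[4] flags=1010 VS?F → skip
[5] flags=1010 VS?F → skip
[6] flags=1010 LE?T → r2=0x5e

EXEC = [6]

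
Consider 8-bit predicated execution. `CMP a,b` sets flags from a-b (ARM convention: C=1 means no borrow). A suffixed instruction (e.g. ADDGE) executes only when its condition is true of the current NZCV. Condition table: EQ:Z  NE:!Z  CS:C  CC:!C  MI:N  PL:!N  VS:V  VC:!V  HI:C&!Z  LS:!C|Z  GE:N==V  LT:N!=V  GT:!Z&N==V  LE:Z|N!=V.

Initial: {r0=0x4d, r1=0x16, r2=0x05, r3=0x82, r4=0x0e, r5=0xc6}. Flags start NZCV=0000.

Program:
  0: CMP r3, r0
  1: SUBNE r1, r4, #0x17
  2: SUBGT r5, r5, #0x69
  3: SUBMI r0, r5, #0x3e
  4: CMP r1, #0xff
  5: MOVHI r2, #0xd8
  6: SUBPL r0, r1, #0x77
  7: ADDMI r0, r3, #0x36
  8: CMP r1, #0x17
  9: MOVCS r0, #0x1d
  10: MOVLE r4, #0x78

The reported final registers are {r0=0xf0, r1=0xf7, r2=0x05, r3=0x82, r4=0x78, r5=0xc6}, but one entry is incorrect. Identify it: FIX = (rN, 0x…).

FIX = (r0, 0x1d)

0: ✓ CMP  NZCV=0011
1: ✓ SUBNE  r1←0xf7
2: · SUBGT
3: · SUBMI
4: ✓ CMP  NZCV=1000
5: · MOVHI
6: · SUBPL
7: ✓ ADDMI  r0←0xb8
8: ✓ CMP  NZCV=1010
9: ✓ MOVCS  r0←0x1d
10: ✓ MOVLE  r4←0x78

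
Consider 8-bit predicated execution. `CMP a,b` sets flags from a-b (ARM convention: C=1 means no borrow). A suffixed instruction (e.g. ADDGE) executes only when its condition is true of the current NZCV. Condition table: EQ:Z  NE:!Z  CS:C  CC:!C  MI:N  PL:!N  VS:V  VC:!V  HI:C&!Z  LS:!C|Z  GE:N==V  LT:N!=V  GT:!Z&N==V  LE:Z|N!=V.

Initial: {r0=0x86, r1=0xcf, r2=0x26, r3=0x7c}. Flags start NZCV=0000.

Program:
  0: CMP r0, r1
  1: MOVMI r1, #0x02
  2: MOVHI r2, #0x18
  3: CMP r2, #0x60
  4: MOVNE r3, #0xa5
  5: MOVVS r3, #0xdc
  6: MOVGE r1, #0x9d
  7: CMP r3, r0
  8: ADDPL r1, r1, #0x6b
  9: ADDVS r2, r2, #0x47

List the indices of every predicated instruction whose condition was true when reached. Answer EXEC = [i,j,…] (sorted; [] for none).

[0] flags=1000 → (cmp)
[1] flags=1000 MI?T → r1=0x02
[2] flags=1000 HI?F → skip
[3] flags=1000 → (cmp)
[4] flags=1000 NE?T → r3=0xa5
[5] flags=1000 VS?F → skip
[6] flags=1000 GE?F → skip
[7] flags=0010 → (cmp)
[8] flags=0010 PL?T → r1=0x6d
[9] flags=0010 VS?F → skip

EXEC = [1,4,8]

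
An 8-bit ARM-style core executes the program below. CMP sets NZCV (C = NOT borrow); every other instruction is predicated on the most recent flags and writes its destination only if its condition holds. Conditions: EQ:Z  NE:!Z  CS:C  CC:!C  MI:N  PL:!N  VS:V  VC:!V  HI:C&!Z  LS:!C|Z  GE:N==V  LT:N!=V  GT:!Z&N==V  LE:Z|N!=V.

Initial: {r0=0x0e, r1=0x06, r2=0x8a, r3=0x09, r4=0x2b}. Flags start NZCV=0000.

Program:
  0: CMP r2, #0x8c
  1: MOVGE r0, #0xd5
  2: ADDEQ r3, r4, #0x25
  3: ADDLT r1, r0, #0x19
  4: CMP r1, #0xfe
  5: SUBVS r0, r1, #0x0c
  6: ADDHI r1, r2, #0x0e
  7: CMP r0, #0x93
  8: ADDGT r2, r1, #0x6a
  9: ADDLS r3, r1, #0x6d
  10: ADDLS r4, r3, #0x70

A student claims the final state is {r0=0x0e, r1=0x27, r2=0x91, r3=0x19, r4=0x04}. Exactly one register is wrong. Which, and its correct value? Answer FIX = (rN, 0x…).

0: ✓ CMP  NZCV=1000
1: · MOVGE
2: · ADDEQ
3: ✓ ADDLT  r1←0x27
4: ✓ CMP  NZCV=0000
5: · SUBVS
6: · ADDHI
7: ✓ CMP  NZCV=0000
8: ✓ ADDGT  r2←0x91
9: ✓ ADDLS  r3←0x94
10: ✓ ADDLS  r4←0x04

FIX = (r3, 0x94)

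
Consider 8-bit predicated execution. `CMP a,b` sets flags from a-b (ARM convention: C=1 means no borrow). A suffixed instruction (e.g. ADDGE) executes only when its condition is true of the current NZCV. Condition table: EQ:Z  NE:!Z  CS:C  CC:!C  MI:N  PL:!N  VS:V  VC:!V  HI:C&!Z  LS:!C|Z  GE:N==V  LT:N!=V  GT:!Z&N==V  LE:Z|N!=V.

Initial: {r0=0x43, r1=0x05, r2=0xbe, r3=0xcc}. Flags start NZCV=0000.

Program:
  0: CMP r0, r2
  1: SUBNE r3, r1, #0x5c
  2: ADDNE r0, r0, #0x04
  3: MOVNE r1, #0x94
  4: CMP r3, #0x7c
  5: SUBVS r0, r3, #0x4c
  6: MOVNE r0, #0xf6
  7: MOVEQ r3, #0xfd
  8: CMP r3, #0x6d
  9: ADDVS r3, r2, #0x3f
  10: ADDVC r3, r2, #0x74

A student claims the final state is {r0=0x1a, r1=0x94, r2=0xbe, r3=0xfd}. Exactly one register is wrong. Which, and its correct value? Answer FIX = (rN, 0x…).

0: ✓ CMP  NZCV=1001
1: ✓ SUBNE  r3←0xa9
2: ✓ ADDNE  r0←0x47
3: ✓ MOVNE  r1←0x94
4: ✓ CMP  NZCV=0011
5: ✓ SUBVS  r0←0x5d
6: ✓ MOVNE  r0←0xf6
7: · MOVEQ
8: ✓ CMP  NZCV=0011
9: ✓ ADDVS  r3←0xfd
10: · ADDVC

FIX = (r0, 0xf6)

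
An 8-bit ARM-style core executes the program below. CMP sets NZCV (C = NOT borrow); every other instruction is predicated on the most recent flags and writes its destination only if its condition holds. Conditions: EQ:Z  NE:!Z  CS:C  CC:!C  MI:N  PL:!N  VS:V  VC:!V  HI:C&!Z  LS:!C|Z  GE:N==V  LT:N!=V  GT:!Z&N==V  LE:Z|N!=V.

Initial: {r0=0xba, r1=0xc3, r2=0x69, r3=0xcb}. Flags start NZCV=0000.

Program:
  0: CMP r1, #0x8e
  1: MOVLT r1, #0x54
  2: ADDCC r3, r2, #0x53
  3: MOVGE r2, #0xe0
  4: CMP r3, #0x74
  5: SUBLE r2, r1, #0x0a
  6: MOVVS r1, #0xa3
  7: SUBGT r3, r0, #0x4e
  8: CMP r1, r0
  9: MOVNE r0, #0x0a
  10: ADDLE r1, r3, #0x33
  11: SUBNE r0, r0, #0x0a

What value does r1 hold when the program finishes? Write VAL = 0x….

0: ✓ CMP  NZCV=0010
1: · MOVLT
2: · ADDCC
3: ✓ MOVGE  r2←0xe0
4: ✓ CMP  NZCV=0011
5: ✓ SUBLE  r2←0xb9
6: ✓ MOVVS  r1←0xa3
7: · SUBGT
8: ✓ CMP  NZCV=1000
9: ✓ MOVNE  r0←0x0a
10: ✓ ADDLE  r1←0xfe
11: ✓ SUBNE  r0←0x00

VAL = 0xfe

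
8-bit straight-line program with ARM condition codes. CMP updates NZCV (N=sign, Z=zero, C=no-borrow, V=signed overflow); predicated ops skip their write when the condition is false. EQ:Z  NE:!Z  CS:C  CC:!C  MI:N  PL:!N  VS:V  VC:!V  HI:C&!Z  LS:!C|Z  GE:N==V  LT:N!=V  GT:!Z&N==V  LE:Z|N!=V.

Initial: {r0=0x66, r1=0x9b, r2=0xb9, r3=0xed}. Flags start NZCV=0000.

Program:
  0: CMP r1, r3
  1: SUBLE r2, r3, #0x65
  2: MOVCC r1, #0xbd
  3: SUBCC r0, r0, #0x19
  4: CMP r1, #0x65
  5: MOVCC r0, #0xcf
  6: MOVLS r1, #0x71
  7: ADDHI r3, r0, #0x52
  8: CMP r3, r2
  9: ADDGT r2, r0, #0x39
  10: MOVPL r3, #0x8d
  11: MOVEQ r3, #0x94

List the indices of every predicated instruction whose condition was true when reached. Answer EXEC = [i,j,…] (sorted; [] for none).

EXEC = [1,2,3,7,9,10]

0: ✓ CMP  NZCV=1000
1: ✓ SUBLE  r2←0x88
2: ✓ MOVCC  r1←0xbd
3: ✓ SUBCC  r0←0x4d
4: ✓ CMP  NZCV=0011
5: · MOVCC
6: · MOVLS
7: ✓ ADDHI  r3←0x9f
8: ✓ CMP  NZCV=0010
9: ✓ ADDGT  r2←0x86
10: ✓ MOVPL  r3←0x8d
11: · MOVEQ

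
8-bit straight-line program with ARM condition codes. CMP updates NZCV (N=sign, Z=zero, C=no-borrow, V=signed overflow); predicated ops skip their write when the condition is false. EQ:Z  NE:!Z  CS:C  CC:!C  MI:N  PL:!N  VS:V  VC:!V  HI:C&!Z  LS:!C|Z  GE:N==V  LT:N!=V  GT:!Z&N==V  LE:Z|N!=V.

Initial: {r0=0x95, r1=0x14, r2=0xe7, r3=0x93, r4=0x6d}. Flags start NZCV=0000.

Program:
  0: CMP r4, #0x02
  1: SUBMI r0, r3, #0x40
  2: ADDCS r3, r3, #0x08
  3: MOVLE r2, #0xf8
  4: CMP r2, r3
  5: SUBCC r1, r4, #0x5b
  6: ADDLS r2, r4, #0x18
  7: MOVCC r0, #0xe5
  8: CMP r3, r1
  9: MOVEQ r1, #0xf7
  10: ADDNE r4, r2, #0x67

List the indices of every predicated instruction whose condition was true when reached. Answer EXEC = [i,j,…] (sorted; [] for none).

[0] flags=0010 → (cmp)
[1] flags=0010 MI?F → skip
[2] flags=0010 CS?T → r3=0x9b
[3] flags=0010 LE?F → skip
[4] flags=0010 → (cmp)
[5] flags=0010 CC?F → skip
[6] flags=0010 LS?F → skip
[7] flags=0010 CC?F → skip
[8] flags=1010 → (cmp)
[9] flags=1010 EQ?F → skip
[10] flags=1010 NE?T → r4=0x4e

EXEC = [2,10]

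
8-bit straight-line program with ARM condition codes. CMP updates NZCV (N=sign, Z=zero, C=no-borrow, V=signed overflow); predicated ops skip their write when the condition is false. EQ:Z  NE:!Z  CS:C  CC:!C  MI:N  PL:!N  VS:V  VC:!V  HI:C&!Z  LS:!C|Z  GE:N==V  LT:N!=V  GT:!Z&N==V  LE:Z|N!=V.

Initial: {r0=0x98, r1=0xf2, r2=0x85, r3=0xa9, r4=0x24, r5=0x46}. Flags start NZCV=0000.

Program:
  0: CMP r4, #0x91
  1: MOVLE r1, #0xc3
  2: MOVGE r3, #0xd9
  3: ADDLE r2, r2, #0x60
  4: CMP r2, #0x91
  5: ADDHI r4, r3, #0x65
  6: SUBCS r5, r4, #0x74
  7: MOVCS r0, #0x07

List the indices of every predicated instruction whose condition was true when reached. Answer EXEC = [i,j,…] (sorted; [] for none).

[0] flags=1001 → (cmp)
[1] flags=1001 LE?F → skip
[2] flags=1001 GE?T → r3=0xd9
[3] flags=1001 LE?F → skip
[4] flags=1000 → (cmp)
[5] flags=1000 HI?F → skip
[6] flags=1000 CS?F → skip
[7] flags=1000 CS?F → skip

EXEC = [2]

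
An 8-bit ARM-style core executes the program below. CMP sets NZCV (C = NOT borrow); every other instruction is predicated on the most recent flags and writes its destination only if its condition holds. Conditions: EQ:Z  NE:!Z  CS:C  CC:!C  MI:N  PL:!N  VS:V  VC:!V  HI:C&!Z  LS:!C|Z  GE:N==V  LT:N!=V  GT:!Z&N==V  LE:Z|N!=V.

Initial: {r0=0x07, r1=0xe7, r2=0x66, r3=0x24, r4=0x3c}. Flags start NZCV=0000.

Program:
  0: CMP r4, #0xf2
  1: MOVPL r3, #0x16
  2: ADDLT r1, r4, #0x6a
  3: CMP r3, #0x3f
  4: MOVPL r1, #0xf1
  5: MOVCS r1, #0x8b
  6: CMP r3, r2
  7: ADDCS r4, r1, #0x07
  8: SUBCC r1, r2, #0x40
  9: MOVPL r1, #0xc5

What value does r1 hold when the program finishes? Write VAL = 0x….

VAL = 0x26

[0] flags=0000 → (cmp)
[1] flags=0000 PL?T → r3=0x16
[2] flags=0000 LT?F → skip
[3] flags=1000 → (cmp)
[4] flags=1000 PL?F → skip
[5] flags=1000 CS?F → skip
[6] flags=1000 → (cmp)
[7] flags=1000 CS?F → skip
[8] flags=1000 CC?T → r1=0x26
[9] flags=1000 PL?F → skip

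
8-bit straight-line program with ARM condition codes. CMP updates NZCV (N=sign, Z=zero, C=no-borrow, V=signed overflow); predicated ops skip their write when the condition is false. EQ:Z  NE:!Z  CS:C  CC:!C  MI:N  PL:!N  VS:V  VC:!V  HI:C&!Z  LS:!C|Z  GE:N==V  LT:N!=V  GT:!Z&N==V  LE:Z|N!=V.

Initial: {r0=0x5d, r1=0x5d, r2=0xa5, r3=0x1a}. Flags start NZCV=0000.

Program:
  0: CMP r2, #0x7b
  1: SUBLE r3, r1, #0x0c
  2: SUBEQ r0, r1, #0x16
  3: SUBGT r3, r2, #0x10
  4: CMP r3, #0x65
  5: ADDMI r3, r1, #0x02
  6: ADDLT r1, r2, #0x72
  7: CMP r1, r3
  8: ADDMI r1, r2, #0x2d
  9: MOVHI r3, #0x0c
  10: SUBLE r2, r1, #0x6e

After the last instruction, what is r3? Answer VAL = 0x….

0: ✓ CMP  NZCV=0011
1: ✓ SUBLE  r3←0x51
2: · SUBEQ
3: · SUBGT
4: ✓ CMP  NZCV=1000
5: ✓ ADDMI  r3←0x5f
6: ✓ ADDLT  r1←0x17
7: ✓ CMP  NZCV=1000
8: ✓ ADDMI  r1←0xd2
9: · MOVHI
10: ✓ SUBLE  r2←0x64

VAL = 0x5f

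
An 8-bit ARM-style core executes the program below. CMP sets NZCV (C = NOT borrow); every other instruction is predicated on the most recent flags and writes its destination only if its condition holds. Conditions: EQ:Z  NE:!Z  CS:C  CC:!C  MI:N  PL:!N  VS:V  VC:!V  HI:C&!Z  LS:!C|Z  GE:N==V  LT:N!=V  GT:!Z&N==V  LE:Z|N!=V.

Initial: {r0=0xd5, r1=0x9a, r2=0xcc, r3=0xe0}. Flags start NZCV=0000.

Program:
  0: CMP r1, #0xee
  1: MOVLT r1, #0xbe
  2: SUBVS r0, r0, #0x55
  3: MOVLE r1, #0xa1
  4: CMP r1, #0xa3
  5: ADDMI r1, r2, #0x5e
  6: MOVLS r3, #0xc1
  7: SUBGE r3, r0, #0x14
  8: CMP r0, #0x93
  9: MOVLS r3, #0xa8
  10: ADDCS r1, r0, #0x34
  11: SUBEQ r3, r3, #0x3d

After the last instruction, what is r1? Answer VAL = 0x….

VAL = 0x09

[0] flags=1000 → (cmp)
[1] flags=1000 LT?T → r1=0xbe
[2] flags=1000 VS?F → skip
[3] flags=1000 LE?T → r1=0xa1
[4] flags=1000 → (cmp)
[5] flags=1000 MI?T → r1=0x2a
[6] flags=1000 LS?T → r3=0xc1
[7] flags=1000 GE?F → skip
[8] flags=0010 → (cmp)
[9] flags=0010 LS?F → skip
[10] flags=0010 CS?T → r1=0x09
[11] flags=0010 EQ?F → skip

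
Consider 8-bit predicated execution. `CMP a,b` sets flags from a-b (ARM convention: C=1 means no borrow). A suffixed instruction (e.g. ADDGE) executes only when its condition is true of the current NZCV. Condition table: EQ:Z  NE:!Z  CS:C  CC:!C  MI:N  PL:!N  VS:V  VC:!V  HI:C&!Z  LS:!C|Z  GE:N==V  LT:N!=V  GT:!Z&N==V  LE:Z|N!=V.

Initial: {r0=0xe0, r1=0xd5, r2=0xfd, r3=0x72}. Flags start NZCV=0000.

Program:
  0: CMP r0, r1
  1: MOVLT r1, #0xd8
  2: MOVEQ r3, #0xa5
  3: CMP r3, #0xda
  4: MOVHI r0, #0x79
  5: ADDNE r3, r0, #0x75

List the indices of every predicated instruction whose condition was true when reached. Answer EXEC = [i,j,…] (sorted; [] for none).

[0] flags=0010 → (cmp)
[1] flags=0010 LT?F → skip
[2] flags=0010 EQ?F → skip
[3] flags=1001 → (cmp)
[4] flags=1001 HI?F → skip
[5] flags=1001 NE?T → r3=0x55

EXEC = [5]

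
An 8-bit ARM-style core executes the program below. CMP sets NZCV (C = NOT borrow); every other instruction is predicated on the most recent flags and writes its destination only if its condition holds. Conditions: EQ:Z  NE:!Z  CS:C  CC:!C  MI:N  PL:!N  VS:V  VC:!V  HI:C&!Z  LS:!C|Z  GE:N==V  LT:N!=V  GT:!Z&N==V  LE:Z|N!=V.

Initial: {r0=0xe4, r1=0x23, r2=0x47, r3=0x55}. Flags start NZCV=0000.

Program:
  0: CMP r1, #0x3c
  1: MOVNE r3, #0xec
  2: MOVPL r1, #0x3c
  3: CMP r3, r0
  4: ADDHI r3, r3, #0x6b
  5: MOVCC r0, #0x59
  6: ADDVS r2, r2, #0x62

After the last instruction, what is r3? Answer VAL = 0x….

VAL = 0x57

0: ✓ CMP  NZCV=1000
1: ✓ MOVNE  r3←0xec
2: · MOVPL
3: ✓ CMP  NZCV=0010
4: ✓ ADDHI  r3←0x57
5: · MOVCC
6: · ADDVS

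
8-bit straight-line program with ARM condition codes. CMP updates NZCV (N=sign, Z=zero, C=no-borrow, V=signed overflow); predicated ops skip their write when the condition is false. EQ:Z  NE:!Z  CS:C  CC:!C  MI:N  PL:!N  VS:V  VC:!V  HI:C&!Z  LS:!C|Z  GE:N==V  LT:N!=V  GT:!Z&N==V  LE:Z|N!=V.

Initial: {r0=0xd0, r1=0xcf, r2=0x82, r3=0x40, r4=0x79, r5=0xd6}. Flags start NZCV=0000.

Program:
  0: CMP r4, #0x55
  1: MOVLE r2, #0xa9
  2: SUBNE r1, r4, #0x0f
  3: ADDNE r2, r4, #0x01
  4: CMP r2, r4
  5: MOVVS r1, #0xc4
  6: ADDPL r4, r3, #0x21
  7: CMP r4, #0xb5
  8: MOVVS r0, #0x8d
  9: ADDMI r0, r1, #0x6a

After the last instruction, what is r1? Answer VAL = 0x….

[0] flags=0010 → (cmp)
[1] flags=0010 LE?F → skip
[2] flags=0010 NE?T → r1=0x6a
[3] flags=0010 NE?T → r2=0x7a
[4] flags=0010 → (cmp)
[5] flags=0010 VS?F → skip
[6] flags=0010 PL?T → r4=0x61
[7] flags=1001 → (cmp)
[8] flags=1001 VS?T → r0=0x8d
[9] flags=1001 MI?T → r0=0xd4

VAL = 0x6a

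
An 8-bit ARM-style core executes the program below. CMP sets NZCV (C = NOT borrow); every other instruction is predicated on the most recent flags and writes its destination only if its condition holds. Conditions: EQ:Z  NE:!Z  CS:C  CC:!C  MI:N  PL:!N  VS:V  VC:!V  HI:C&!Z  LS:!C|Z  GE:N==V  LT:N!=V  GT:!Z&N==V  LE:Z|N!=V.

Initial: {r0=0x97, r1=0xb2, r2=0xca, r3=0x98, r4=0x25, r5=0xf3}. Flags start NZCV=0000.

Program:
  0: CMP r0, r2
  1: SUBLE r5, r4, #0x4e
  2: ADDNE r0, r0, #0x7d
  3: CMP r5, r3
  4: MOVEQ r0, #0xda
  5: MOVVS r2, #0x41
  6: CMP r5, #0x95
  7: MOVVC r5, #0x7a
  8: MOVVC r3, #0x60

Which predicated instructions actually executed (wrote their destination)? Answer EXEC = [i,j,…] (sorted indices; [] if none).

[0] flags=1000 → (cmp)
[1] flags=1000 LE?T → r5=0xd7
[2] flags=1000 NE?T → r0=0x14
[3] flags=0010 → (cmp)
[4] flags=0010 EQ?F → skip
[5] flags=0010 VS?F → skip
[6] flags=0010 → (cmp)
[7] flags=0010 VC?T → r5=0x7a
[8] flags=0010 VC?T → r3=0x60

EXEC = [1,2,7,8]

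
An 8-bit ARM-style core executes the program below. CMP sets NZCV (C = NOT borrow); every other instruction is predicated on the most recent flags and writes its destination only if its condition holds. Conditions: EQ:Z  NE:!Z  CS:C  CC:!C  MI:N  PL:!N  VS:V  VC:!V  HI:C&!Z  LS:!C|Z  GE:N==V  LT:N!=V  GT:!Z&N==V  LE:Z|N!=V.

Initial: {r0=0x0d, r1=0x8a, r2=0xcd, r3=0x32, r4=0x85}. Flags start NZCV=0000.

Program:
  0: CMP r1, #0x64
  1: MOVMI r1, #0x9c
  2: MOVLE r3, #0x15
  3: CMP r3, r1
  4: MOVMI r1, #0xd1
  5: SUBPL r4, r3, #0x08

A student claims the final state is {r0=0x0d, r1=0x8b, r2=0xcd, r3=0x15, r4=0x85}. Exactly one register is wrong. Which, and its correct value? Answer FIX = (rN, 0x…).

0: ✓ CMP  NZCV=0011
1: · MOVMI
2: ✓ MOVLE  r3←0x15
3: ✓ CMP  NZCV=1001
4: ✓ MOVMI  r1←0xd1
5: · SUBPL

FIX = (r1, 0xd1)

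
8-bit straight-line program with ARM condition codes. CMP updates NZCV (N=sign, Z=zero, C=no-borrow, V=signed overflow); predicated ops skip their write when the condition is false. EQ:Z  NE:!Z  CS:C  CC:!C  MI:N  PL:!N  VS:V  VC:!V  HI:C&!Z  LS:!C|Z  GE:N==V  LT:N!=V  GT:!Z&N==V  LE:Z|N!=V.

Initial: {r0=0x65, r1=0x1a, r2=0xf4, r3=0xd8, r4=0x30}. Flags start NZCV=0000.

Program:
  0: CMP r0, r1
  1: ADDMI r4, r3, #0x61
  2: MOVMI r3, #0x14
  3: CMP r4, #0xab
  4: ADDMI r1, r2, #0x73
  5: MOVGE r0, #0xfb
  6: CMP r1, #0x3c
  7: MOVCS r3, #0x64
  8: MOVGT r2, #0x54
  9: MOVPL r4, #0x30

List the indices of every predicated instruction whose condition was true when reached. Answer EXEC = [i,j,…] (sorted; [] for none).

0: ✓ CMP  NZCV=0010
1: · ADDMI
2: · MOVMI
3: ✓ CMP  NZCV=1001
4: ✓ ADDMI  r1←0x67
5: ✓ MOVGE  r0←0xfb
6: ✓ CMP  NZCV=0010
7: ✓ MOVCS  r3←0x64
8: ✓ MOVGT  r2←0x54
9: ✓ MOVPL  r4←0x30

EXEC = [4,5,7,8,9]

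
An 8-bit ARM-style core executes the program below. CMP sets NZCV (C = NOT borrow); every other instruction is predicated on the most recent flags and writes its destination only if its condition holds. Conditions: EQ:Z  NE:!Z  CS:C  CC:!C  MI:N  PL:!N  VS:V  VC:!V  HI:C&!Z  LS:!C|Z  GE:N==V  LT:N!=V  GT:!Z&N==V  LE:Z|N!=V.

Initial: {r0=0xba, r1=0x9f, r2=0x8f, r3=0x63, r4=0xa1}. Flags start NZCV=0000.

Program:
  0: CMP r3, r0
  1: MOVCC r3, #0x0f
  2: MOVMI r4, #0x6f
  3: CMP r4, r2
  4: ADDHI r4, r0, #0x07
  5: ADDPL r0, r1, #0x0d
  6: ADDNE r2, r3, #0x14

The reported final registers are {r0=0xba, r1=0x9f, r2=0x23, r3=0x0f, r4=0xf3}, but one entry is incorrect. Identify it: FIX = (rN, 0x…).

0: ✓ CMP  NZCV=1001
1: ✓ MOVCC  r3←0x0f
2: ✓ MOVMI  r4←0x6f
3: ✓ CMP  NZCV=1001
4: · ADDHI
5: · ADDPL
6: ✓ ADDNE  r2←0x23

FIX = (r4, 0x6f)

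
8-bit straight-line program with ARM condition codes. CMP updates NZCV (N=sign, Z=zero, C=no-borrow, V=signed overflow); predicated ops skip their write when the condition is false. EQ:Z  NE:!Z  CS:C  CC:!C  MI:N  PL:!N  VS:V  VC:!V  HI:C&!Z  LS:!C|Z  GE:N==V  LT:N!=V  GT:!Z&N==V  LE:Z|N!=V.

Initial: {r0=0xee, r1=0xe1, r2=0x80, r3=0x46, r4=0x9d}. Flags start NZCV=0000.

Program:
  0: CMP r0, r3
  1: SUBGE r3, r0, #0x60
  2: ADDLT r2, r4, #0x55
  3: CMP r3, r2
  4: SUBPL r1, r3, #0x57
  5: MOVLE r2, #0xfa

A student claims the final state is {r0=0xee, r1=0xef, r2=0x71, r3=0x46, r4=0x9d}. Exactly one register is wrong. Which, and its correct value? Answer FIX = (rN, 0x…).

0: ✓ CMP  NZCV=1010
1: · SUBGE
2: ✓ ADDLT  r2←0xf2
3: ✓ CMP  NZCV=0000
4: ✓ SUBPL  r1←0xef
5: · MOVLE

FIX = (r2, 0xf2)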